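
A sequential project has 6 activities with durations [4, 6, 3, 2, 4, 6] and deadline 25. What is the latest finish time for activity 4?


LF(activity 4) = deadline - sum of successor durations
Successors: activities 5 through 6 with durations [4, 6]
Sum of successor durations = 10
LF = 25 - 10 = 15

15


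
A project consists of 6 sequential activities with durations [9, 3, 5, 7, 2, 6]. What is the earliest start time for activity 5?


Activity 5 starts after activities 1 through 4 complete.
Predecessor durations: [9, 3, 5, 7]
ES = 9 + 3 + 5 + 7 = 24

24


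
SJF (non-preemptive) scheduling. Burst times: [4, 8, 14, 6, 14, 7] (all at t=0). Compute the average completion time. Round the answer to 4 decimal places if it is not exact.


SJF order (ascending): [4, 6, 7, 8, 14, 14]
Completion times:
  Job 1: burst=4, C=4
  Job 2: burst=6, C=10
  Job 3: burst=7, C=17
  Job 4: burst=8, C=25
  Job 5: burst=14, C=39
  Job 6: burst=14, C=53
Average completion = 148/6 = 24.6667

24.6667


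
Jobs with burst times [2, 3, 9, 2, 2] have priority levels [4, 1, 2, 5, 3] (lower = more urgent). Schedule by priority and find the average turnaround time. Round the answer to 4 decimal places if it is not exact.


Sort by priority (ascending = highest first):
Order: [(1, 3), (2, 9), (3, 2), (4, 2), (5, 2)]
Completion times:
  Priority 1, burst=3, C=3
  Priority 2, burst=9, C=12
  Priority 3, burst=2, C=14
  Priority 4, burst=2, C=16
  Priority 5, burst=2, C=18
Average turnaround = 63/5 = 12.6

12.6


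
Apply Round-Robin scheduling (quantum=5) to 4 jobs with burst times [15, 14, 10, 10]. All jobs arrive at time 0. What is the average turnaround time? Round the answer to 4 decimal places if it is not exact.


Time quantum = 5
Execution trace:
  J1 runs 5 units, time = 5
  J2 runs 5 units, time = 10
  J3 runs 5 units, time = 15
  J4 runs 5 units, time = 20
  J1 runs 5 units, time = 25
  J2 runs 5 units, time = 30
  J3 runs 5 units, time = 35
  J4 runs 5 units, time = 40
  J1 runs 5 units, time = 45
  J2 runs 4 units, time = 49
Finish times: [45, 49, 35, 40]
Average turnaround = 169/4 = 42.25

42.25


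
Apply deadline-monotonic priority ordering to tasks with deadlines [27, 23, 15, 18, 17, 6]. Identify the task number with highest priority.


Sort tasks by relative deadline (ascending):
  Task 6: deadline = 6
  Task 3: deadline = 15
  Task 5: deadline = 17
  Task 4: deadline = 18
  Task 2: deadline = 23
  Task 1: deadline = 27
Priority order (highest first): [6, 3, 5, 4, 2, 1]
Highest priority task = 6

6


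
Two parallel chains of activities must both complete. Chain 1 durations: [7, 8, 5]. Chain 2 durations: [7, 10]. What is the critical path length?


Path A total = 7 + 8 + 5 = 20
Path B total = 7 + 10 = 17
Critical path = longest path = max(20, 17) = 20

20


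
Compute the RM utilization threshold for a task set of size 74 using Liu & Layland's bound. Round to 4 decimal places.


Compute 2^(1/74) = 1.0094108601
Subtract 1: 1.0094108601 - 1 = 0.0094108601
Multiply by n: 74 * 0.0094108601 = 0.6964036474
Round to 4 dp: 0.6964

0.6964


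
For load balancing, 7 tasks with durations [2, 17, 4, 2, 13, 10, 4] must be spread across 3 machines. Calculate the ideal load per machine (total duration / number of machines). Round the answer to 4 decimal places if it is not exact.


Total processing time = 2 + 17 + 4 + 2 + 13 + 10 + 4 = 52
Number of machines = 3
Ideal balanced load = 52 / 3 = 17.3333

17.3333


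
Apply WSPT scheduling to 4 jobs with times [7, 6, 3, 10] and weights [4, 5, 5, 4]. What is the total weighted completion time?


Compute p/w ratios and sort ascending (WSPT): [(3, 5), (6, 5), (7, 4), (10, 4)]
Compute weighted completion times:
  Job (p=3,w=5): C=3, w*C=5*3=15
  Job (p=6,w=5): C=9, w*C=5*9=45
  Job (p=7,w=4): C=16, w*C=4*16=64
  Job (p=10,w=4): C=26, w*C=4*26=104
Total weighted completion time = 228

228


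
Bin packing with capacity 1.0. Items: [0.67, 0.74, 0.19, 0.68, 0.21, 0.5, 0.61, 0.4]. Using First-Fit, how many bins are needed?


Place items sequentially using First-Fit:
  Item 0.67 -> new Bin 1
  Item 0.74 -> new Bin 2
  Item 0.19 -> Bin 1 (now 0.86)
  Item 0.68 -> new Bin 3
  Item 0.21 -> Bin 2 (now 0.95)
  Item 0.5 -> new Bin 4
  Item 0.61 -> new Bin 5
  Item 0.4 -> Bin 4 (now 0.9)
Total bins used = 5

5


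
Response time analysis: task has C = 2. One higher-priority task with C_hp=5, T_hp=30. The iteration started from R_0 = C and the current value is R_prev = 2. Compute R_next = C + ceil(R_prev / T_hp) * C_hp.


R_next = C + ceil(R_prev / T_hp) * C_hp
ceil(2 / 30) = ceil(0.0667) = 1
Interference = 1 * 5 = 5
R_next = 2 + 5 = 7

7


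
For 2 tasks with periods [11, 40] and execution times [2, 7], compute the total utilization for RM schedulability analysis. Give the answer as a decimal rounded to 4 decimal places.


Compute individual utilizations (exact fractions):
  Task 1: C/T = 2/11 (approx. 0.1818)
  Task 2: C/T = 7/40 (approx. 0.175)
Total utilization U = 2/11 + 7/40 = 157/440
Rounded to 4 decimal places: U = 0.3568
RM (Liu & Layland) bound for 2 tasks = 0.828427; compare with U = 157/440 (approx. 0.356818)
U <= bound, so schedulable by RM sufficient condition.

0.3568


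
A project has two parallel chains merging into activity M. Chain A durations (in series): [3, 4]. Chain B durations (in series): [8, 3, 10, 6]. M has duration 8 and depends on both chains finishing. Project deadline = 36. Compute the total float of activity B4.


Forward pass: ES(B4) = sum of predecessors on chain B = 21
EF = ES + duration = 21 + 6 = 27
Backward pass: LF(M) = deadline = 36; LS(M) = 36 - 8 = 28
LF(B4) = LS(M) - sum(successors on chain B) = 28 - 0 = 28
LS = LF - duration = 28 - 6 = 22
Total float = LS - ES = 22 - 21 = 1

1


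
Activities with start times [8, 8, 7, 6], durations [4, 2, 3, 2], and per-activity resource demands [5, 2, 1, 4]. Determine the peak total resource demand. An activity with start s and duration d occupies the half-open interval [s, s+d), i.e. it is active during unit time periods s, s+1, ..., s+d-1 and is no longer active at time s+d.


Each activity i is active on [start_i, start_i + duration_i).
Compute total resource usage per time slot:
  t=0: active resources = [], total = 0
  t=1: active resources = [], total = 0
  t=2: active resources = [], total = 0
  t=3: active resources = [], total = 0
  t=4: active resources = [], total = 0
  t=5: active resources = [], total = 0
  t=6: active resources = [4], total = 4
  t=7: active resources = [1, 4], total = 5
  t=8: active resources = [5, 2, 1], total = 8
  t=9: active resources = [5, 2, 1], total = 8
  t=10: active resources = [5], total = 5
  t=11: active resources = [5], total = 5
Peak resource demand = 8

8


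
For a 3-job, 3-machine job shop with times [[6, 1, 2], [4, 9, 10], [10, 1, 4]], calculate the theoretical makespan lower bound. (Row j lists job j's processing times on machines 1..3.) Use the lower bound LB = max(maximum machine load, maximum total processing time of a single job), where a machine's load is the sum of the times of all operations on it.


Machine loads:
  Machine 1: 6 + 4 + 10 = 20
  Machine 2: 1 + 9 + 1 = 11
  Machine 3: 2 + 10 + 4 = 16
Max machine load = 20
Job totals:
  Job 1: 9
  Job 2: 23
  Job 3: 15
Max job total = 23
Lower bound = max(20, 23) = 23

23


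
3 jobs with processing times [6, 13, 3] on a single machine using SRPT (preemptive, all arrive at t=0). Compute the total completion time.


Since all jobs arrive at t=0, SRPT equals SPT ordering.
SPT order: [3, 6, 13]
Completion times:
  Job 1: p=3, C=3
  Job 2: p=6, C=9
  Job 3: p=13, C=22
Total completion time = 3 + 9 + 22 = 34

34


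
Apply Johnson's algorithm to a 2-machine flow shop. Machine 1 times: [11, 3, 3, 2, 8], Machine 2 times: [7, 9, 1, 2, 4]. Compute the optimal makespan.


Apply Johnson's rule:
  Group 1 (a <= b): [(4, 2, 2), (2, 3, 9)]
  Group 2 (a > b): [(1, 11, 7), (5, 8, 4), (3, 3, 1)]
Optimal job order: [4, 2, 1, 5, 3]
Schedule:
  Job 4: M1 done at 2, M2 done at 4
  Job 2: M1 done at 5, M2 done at 14
  Job 1: M1 done at 16, M2 done at 23
  Job 5: M1 done at 24, M2 done at 28
  Job 3: M1 done at 27, M2 done at 29
Makespan = 29

29


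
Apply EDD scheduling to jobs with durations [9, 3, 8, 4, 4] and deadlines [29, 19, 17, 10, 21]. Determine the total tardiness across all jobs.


Sort by due date (EDD order): [(4, 10), (8, 17), (3, 19), (4, 21), (9, 29)]
Compute completion times and tardiness:
  Job 1: p=4, d=10, C=4, tardiness=max(0,4-10)=0
  Job 2: p=8, d=17, C=12, tardiness=max(0,12-17)=0
  Job 3: p=3, d=19, C=15, tardiness=max(0,15-19)=0
  Job 4: p=4, d=21, C=19, tardiness=max(0,19-21)=0
  Job 5: p=9, d=29, C=28, tardiness=max(0,28-29)=0
Total tardiness = 0

0


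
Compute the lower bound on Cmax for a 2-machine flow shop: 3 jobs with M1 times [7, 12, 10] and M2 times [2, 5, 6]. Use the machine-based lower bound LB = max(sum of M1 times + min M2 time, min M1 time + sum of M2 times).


LB1 = sum(M1 times) + min(M2 times) = 29 + 2 = 31
LB2 = min(M1 times) + sum(M2 times) = 7 + 13 = 20
Lower bound = max(LB1, LB2) = max(31, 20) = 31

31


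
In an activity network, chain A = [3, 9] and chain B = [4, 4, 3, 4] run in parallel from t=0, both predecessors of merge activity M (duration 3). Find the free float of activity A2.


ES(A2) = sum of predecessors on chain A = 3
EF(A2) = ES + duration = 3 + 9 = 12
Successor of A2 is M. ES(M) = max(sum(A), sum(B)) = max(12, 15) = 15
Free float = ES(successor) - EF(current) = 15 - 12 = 3

3


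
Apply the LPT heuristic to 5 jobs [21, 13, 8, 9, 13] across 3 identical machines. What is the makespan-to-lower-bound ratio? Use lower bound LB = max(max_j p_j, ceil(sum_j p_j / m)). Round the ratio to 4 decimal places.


LPT order: [21, 13, 13, 9, 8]
Machine loads after assignment: [21, 22, 21]
LPT makespan = 22
Lower bound = max(max_job, ceil(total/3)) = max(21, 22) = 22
Ratio = 22 / 22 = 1.0

1.0


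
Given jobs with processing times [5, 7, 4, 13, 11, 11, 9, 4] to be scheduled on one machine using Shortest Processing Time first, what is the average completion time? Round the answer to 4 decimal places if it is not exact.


Sort jobs by processing time (SPT order): [4, 4, 5, 7, 9, 11, 11, 13]
Compute completion times sequentially:
  Job 1: processing = 4, completes at 4
  Job 2: processing = 4, completes at 8
  Job 3: processing = 5, completes at 13
  Job 4: processing = 7, completes at 20
  Job 5: processing = 9, completes at 29
  Job 6: processing = 11, completes at 40
  Job 7: processing = 11, completes at 51
  Job 8: processing = 13, completes at 64
Sum of completion times = 229
Average completion time = 229/8 = 28.625

28.625


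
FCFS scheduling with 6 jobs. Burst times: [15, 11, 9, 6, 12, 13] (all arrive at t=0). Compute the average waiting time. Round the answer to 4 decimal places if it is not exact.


FCFS order (as given): [15, 11, 9, 6, 12, 13]
Waiting times:
  Job 1: wait = 0
  Job 2: wait = 15
  Job 3: wait = 26
  Job 4: wait = 35
  Job 5: wait = 41
  Job 6: wait = 53
Sum of waiting times = 170
Average waiting time = 170/6 = 28.3333

28.3333


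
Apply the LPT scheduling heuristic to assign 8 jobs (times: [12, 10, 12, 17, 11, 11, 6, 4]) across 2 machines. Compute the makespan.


Sort jobs in decreasing order (LPT): [17, 12, 12, 11, 11, 10, 6, 4]
Assign each job to the least loaded machine:
  Machine 1: jobs [17, 11, 10, 4], load = 42
  Machine 2: jobs [12, 12, 11, 6], load = 41
Makespan = max load = 42

42


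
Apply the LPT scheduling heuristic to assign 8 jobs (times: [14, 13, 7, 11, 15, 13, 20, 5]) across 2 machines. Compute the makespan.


Sort jobs in decreasing order (LPT): [20, 15, 14, 13, 13, 11, 7, 5]
Assign each job to the least loaded machine:
  Machine 1: jobs [20, 13, 11, 5], load = 49
  Machine 2: jobs [15, 14, 13, 7], load = 49
Makespan = max load = 49

49


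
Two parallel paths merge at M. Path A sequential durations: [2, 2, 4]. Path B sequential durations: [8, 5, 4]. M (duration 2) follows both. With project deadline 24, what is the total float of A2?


Forward pass: ES(A2) = sum of predecessors on chain A = 2
EF = ES + duration = 2 + 2 = 4
Backward pass: LF(M) = deadline = 24; LS(M) = 24 - 2 = 22
LF(A2) = LS(M) - sum(successors on chain A) = 22 - 4 = 18
LS = LF - duration = 18 - 2 = 16
Total float = LS - ES = 16 - 2 = 14

14


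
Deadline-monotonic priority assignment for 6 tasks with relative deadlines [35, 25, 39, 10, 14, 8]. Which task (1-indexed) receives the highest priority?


Sort tasks by relative deadline (ascending):
  Task 6: deadline = 8
  Task 4: deadline = 10
  Task 5: deadline = 14
  Task 2: deadline = 25
  Task 1: deadline = 35
  Task 3: deadline = 39
Priority order (highest first): [6, 4, 5, 2, 1, 3]
Highest priority task = 6

6


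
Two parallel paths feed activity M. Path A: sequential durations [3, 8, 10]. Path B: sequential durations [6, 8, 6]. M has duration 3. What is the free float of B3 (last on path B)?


ES(B3) = sum of predecessors on chain B = 14
EF(B3) = ES + duration = 14 + 6 = 20
Successor of B3 is M. ES(M) = max(sum(A), sum(B)) = max(21, 20) = 21
Free float = ES(successor) - EF(current) = 21 - 20 = 1

1


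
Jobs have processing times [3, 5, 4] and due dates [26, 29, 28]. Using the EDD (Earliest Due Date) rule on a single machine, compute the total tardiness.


Sort by due date (EDD order): [(3, 26), (4, 28), (5, 29)]
Compute completion times and tardiness:
  Job 1: p=3, d=26, C=3, tardiness=max(0,3-26)=0
  Job 2: p=4, d=28, C=7, tardiness=max(0,7-28)=0
  Job 3: p=5, d=29, C=12, tardiness=max(0,12-29)=0
Total tardiness = 0

0


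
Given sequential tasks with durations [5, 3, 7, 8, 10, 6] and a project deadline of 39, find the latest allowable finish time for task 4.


LF(activity 4) = deadline - sum of successor durations
Successors: activities 5 through 6 with durations [10, 6]
Sum of successor durations = 16
LF = 39 - 16 = 23

23


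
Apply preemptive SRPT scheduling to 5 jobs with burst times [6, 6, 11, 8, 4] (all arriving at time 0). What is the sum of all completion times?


Since all jobs arrive at t=0, SRPT equals SPT ordering.
SPT order: [4, 6, 6, 8, 11]
Completion times:
  Job 1: p=4, C=4
  Job 2: p=6, C=10
  Job 3: p=6, C=16
  Job 4: p=8, C=24
  Job 5: p=11, C=35
Total completion time = 4 + 10 + 16 + 24 + 35 = 89

89


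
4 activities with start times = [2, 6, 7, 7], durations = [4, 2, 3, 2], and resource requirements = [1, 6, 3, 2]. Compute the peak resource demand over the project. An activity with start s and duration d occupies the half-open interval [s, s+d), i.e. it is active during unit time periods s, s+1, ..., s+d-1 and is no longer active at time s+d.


Each activity i is active on [start_i, start_i + duration_i).
Compute total resource usage per time slot:
  t=0: active resources = [], total = 0
  t=1: active resources = [], total = 0
  t=2: active resources = [1], total = 1
  t=3: active resources = [1], total = 1
  t=4: active resources = [1], total = 1
  t=5: active resources = [1], total = 1
  t=6: active resources = [6], total = 6
  t=7: active resources = [6, 3, 2], total = 11
  t=8: active resources = [3, 2], total = 5
  t=9: active resources = [3], total = 3
Peak resource demand = 11

11


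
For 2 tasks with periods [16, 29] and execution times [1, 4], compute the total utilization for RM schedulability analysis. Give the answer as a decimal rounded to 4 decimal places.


Compute individual utilizations (exact fractions):
  Task 1: C/T = 1/16 (approx. 0.0625)
  Task 2: C/T = 4/29 (approx. 0.1379)
Total utilization U = 1/16 + 4/29 = 93/464
Rounded to 4 decimal places: U = 0.2004
RM (Liu & Layland) bound for 2 tasks = 0.828427; compare with U = 93/464 (approx. 0.200431)
U <= bound, so schedulable by RM sufficient condition.

0.2004


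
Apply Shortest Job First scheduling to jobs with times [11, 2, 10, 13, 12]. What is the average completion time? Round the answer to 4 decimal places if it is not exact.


SJF order (ascending): [2, 10, 11, 12, 13]
Completion times:
  Job 1: burst=2, C=2
  Job 2: burst=10, C=12
  Job 3: burst=11, C=23
  Job 4: burst=12, C=35
  Job 5: burst=13, C=48
Average completion = 120/5 = 24.0

24.0


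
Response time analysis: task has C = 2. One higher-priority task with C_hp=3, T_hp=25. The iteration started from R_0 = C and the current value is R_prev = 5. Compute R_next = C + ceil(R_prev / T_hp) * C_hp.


R_next = C + ceil(R_prev / T_hp) * C_hp
ceil(5 / 25) = ceil(0.2) = 1
Interference = 1 * 3 = 3
R_next = 2 + 3 = 5
R_next = R_prev, so the iteration has converged (response time = 5).

5


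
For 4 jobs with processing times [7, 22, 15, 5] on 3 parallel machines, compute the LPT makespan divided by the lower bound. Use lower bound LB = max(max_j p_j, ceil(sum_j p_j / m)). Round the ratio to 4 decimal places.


LPT order: [22, 15, 7, 5]
Machine loads after assignment: [22, 15, 12]
LPT makespan = 22
Lower bound = max(max_job, ceil(total/3)) = max(22, 17) = 22
Ratio = 22 / 22 = 1.0

1.0


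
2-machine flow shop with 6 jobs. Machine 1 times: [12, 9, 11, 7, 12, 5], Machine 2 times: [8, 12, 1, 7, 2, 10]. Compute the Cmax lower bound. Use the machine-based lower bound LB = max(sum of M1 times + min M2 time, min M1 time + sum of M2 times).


LB1 = sum(M1 times) + min(M2 times) = 56 + 1 = 57
LB2 = min(M1 times) + sum(M2 times) = 5 + 40 = 45
Lower bound = max(LB1, LB2) = max(57, 45) = 57

57


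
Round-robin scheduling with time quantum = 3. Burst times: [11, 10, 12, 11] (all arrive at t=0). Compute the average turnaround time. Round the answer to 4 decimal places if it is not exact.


Time quantum = 3
Execution trace:
  J1 runs 3 units, time = 3
  J2 runs 3 units, time = 6
  J3 runs 3 units, time = 9
  J4 runs 3 units, time = 12
  J1 runs 3 units, time = 15
  J2 runs 3 units, time = 18
  J3 runs 3 units, time = 21
  J4 runs 3 units, time = 24
  J1 runs 3 units, time = 27
  J2 runs 3 units, time = 30
  J3 runs 3 units, time = 33
  J4 runs 3 units, time = 36
  J1 runs 2 units, time = 38
  J2 runs 1 units, time = 39
  J3 runs 3 units, time = 42
  J4 runs 2 units, time = 44
Finish times: [38, 39, 42, 44]
Average turnaround = 163/4 = 40.75

40.75


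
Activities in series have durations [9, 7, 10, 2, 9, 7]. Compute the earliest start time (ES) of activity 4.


Activity 4 starts after activities 1 through 3 complete.
Predecessor durations: [9, 7, 10]
ES = 9 + 7 + 10 = 26

26


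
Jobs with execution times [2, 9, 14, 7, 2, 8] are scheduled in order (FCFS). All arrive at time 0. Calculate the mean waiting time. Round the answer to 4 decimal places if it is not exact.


FCFS order (as given): [2, 9, 14, 7, 2, 8]
Waiting times:
  Job 1: wait = 0
  Job 2: wait = 2
  Job 3: wait = 11
  Job 4: wait = 25
  Job 5: wait = 32
  Job 6: wait = 34
Sum of waiting times = 104
Average waiting time = 104/6 = 17.3333

17.3333


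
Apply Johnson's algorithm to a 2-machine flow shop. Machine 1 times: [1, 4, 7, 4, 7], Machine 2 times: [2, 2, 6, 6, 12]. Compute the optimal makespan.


Apply Johnson's rule:
  Group 1 (a <= b): [(1, 1, 2), (4, 4, 6), (5, 7, 12)]
  Group 2 (a > b): [(3, 7, 6), (2, 4, 2)]
Optimal job order: [1, 4, 5, 3, 2]
Schedule:
  Job 1: M1 done at 1, M2 done at 3
  Job 4: M1 done at 5, M2 done at 11
  Job 5: M1 done at 12, M2 done at 24
  Job 3: M1 done at 19, M2 done at 30
  Job 2: M1 done at 23, M2 done at 32
Makespan = 32

32


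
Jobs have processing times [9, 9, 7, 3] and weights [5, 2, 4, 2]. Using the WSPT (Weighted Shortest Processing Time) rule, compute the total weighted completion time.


Compute p/w ratios and sort ascending (WSPT): [(3, 2), (7, 4), (9, 5), (9, 2)]
Compute weighted completion times:
  Job (p=3,w=2): C=3, w*C=2*3=6
  Job (p=7,w=4): C=10, w*C=4*10=40
  Job (p=9,w=5): C=19, w*C=5*19=95
  Job (p=9,w=2): C=28, w*C=2*28=56
Total weighted completion time = 197

197


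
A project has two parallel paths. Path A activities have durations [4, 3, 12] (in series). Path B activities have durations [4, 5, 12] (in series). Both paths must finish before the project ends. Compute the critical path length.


Path A total = 4 + 3 + 12 = 19
Path B total = 4 + 5 + 12 = 21
Critical path = longest path = max(19, 21) = 21

21


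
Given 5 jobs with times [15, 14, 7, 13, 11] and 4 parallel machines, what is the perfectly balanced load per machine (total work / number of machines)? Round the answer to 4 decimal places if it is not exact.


Total processing time = 15 + 14 + 7 + 13 + 11 = 60
Number of machines = 4
Ideal balanced load = 60 / 4 = 15.0

15.0


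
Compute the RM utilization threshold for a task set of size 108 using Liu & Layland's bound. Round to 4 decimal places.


Compute 2^(1/108) = 1.0064386691
Subtract 1: 1.0064386691 - 1 = 0.0064386691
Multiply by n: 108 * 0.0064386691 = 0.6953762628
Round to 4 dp: 0.6954

0.6954


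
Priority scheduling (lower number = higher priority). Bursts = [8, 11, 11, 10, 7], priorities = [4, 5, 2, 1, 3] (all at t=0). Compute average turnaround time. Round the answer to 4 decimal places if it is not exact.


Sort by priority (ascending = highest first):
Order: [(1, 10), (2, 11), (3, 7), (4, 8), (5, 11)]
Completion times:
  Priority 1, burst=10, C=10
  Priority 2, burst=11, C=21
  Priority 3, burst=7, C=28
  Priority 4, burst=8, C=36
  Priority 5, burst=11, C=47
Average turnaround = 142/5 = 28.4

28.4


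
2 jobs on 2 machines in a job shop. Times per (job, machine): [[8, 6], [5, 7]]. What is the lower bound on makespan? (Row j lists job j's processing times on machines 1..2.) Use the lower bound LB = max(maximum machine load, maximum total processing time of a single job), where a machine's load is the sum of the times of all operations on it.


Machine loads:
  Machine 1: 8 + 5 = 13
  Machine 2: 6 + 7 = 13
Max machine load = 13
Job totals:
  Job 1: 14
  Job 2: 12
Max job total = 14
Lower bound = max(13, 14) = 14

14


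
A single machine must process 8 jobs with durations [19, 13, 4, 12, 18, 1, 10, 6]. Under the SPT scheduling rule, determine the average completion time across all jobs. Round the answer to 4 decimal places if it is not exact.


Sort jobs by processing time (SPT order): [1, 4, 6, 10, 12, 13, 18, 19]
Compute completion times sequentially:
  Job 1: processing = 1, completes at 1
  Job 2: processing = 4, completes at 5
  Job 3: processing = 6, completes at 11
  Job 4: processing = 10, completes at 21
  Job 5: processing = 12, completes at 33
  Job 6: processing = 13, completes at 46
  Job 7: processing = 18, completes at 64
  Job 8: processing = 19, completes at 83
Sum of completion times = 264
Average completion time = 264/8 = 33.0

33.0


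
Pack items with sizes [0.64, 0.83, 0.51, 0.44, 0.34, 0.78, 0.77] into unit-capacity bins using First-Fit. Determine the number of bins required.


Place items sequentially using First-Fit:
  Item 0.64 -> new Bin 1
  Item 0.83 -> new Bin 2
  Item 0.51 -> new Bin 3
  Item 0.44 -> Bin 3 (now 0.95)
  Item 0.34 -> Bin 1 (now 0.98)
  Item 0.78 -> new Bin 4
  Item 0.77 -> new Bin 5
Total bins used = 5

5


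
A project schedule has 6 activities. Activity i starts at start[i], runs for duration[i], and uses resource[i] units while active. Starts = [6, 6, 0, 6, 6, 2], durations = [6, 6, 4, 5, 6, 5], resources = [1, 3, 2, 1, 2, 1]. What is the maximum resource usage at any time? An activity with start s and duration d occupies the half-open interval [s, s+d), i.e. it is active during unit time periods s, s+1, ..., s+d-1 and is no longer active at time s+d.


Each activity i is active on [start_i, start_i + duration_i).
Compute total resource usage per time slot:
  t=0: active resources = [2], total = 2
  t=1: active resources = [2], total = 2
  t=2: active resources = [2, 1], total = 3
  t=3: active resources = [2, 1], total = 3
  t=4: active resources = [1], total = 1
  t=5: active resources = [1], total = 1
  t=6: active resources = [1, 3, 1, 2, 1], total = 8
  t=7: active resources = [1, 3, 1, 2], total = 7
  t=8: active resources = [1, 3, 1, 2], total = 7
  t=9: active resources = [1, 3, 1, 2], total = 7
  t=10: active resources = [1, 3, 1, 2], total = 7
  t=11: active resources = [1, 3, 2], total = 6
Peak resource demand = 8

8


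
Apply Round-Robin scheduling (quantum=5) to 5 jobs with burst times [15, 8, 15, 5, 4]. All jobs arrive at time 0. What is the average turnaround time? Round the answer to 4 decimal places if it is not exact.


Time quantum = 5
Execution trace:
  J1 runs 5 units, time = 5
  J2 runs 5 units, time = 10
  J3 runs 5 units, time = 15
  J4 runs 5 units, time = 20
  J5 runs 4 units, time = 24
  J1 runs 5 units, time = 29
  J2 runs 3 units, time = 32
  J3 runs 5 units, time = 37
  J1 runs 5 units, time = 42
  J3 runs 5 units, time = 47
Finish times: [42, 32, 47, 20, 24]
Average turnaround = 165/5 = 33.0

33.0


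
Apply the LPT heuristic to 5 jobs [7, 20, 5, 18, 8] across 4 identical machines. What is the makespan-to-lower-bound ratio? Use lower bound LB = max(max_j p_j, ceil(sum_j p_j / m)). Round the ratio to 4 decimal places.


LPT order: [20, 18, 8, 7, 5]
Machine loads after assignment: [20, 18, 8, 12]
LPT makespan = 20
Lower bound = max(max_job, ceil(total/4)) = max(20, 15) = 20
Ratio = 20 / 20 = 1.0

1.0


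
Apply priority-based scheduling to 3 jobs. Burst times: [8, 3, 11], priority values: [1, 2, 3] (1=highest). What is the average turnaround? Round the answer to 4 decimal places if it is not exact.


Sort by priority (ascending = highest first):
Order: [(1, 8), (2, 3), (3, 11)]
Completion times:
  Priority 1, burst=8, C=8
  Priority 2, burst=3, C=11
  Priority 3, burst=11, C=22
Average turnaround = 41/3 = 13.6667

13.6667


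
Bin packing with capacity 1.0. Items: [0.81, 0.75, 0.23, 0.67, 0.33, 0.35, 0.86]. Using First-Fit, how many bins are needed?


Place items sequentially using First-Fit:
  Item 0.81 -> new Bin 1
  Item 0.75 -> new Bin 2
  Item 0.23 -> Bin 2 (now 0.98)
  Item 0.67 -> new Bin 3
  Item 0.33 -> Bin 3 (now 1.0)
  Item 0.35 -> new Bin 4
  Item 0.86 -> new Bin 5
Total bins used = 5

5


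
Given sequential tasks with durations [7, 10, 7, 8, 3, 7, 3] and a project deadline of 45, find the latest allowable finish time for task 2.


LF(activity 2) = deadline - sum of successor durations
Successors: activities 3 through 7 with durations [7, 8, 3, 7, 3]
Sum of successor durations = 28
LF = 45 - 28 = 17

17


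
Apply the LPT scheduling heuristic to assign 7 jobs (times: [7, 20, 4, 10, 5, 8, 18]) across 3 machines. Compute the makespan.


Sort jobs in decreasing order (LPT): [20, 18, 10, 8, 7, 5, 4]
Assign each job to the least loaded machine:
  Machine 1: jobs [20, 4], load = 24
  Machine 2: jobs [18, 7], load = 25
  Machine 3: jobs [10, 8, 5], load = 23
Makespan = max load = 25

25


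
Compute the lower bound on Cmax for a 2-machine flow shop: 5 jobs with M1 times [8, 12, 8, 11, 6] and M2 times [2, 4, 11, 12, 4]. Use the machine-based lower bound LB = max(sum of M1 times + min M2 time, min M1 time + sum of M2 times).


LB1 = sum(M1 times) + min(M2 times) = 45 + 2 = 47
LB2 = min(M1 times) + sum(M2 times) = 6 + 33 = 39
Lower bound = max(LB1, LB2) = max(47, 39) = 47

47


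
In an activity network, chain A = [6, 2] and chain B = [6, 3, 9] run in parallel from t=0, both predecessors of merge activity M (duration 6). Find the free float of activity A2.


ES(A2) = sum of predecessors on chain A = 6
EF(A2) = ES + duration = 6 + 2 = 8
Successor of A2 is M. ES(M) = max(sum(A), sum(B)) = max(8, 18) = 18
Free float = ES(successor) - EF(current) = 18 - 8 = 10

10


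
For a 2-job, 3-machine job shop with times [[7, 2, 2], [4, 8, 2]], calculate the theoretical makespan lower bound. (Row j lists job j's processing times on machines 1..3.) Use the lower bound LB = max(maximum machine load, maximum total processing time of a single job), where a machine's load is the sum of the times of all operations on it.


Machine loads:
  Machine 1: 7 + 4 = 11
  Machine 2: 2 + 8 = 10
  Machine 3: 2 + 2 = 4
Max machine load = 11
Job totals:
  Job 1: 11
  Job 2: 14
Max job total = 14
Lower bound = max(11, 14) = 14

14


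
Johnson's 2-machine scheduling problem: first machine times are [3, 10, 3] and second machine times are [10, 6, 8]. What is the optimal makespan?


Apply Johnson's rule:
  Group 1 (a <= b): [(1, 3, 10), (3, 3, 8)]
  Group 2 (a > b): [(2, 10, 6)]
Optimal job order: [1, 3, 2]
Schedule:
  Job 1: M1 done at 3, M2 done at 13
  Job 3: M1 done at 6, M2 done at 21
  Job 2: M1 done at 16, M2 done at 27
Makespan = 27

27


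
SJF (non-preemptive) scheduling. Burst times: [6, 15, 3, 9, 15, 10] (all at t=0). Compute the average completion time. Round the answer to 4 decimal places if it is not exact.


SJF order (ascending): [3, 6, 9, 10, 15, 15]
Completion times:
  Job 1: burst=3, C=3
  Job 2: burst=6, C=9
  Job 3: burst=9, C=18
  Job 4: burst=10, C=28
  Job 5: burst=15, C=43
  Job 6: burst=15, C=58
Average completion = 159/6 = 26.5

26.5


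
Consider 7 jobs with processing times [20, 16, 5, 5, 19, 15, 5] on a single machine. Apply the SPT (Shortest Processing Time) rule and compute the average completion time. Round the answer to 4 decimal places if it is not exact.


Sort jobs by processing time (SPT order): [5, 5, 5, 15, 16, 19, 20]
Compute completion times sequentially:
  Job 1: processing = 5, completes at 5
  Job 2: processing = 5, completes at 10
  Job 3: processing = 5, completes at 15
  Job 4: processing = 15, completes at 30
  Job 5: processing = 16, completes at 46
  Job 6: processing = 19, completes at 65
  Job 7: processing = 20, completes at 85
Sum of completion times = 256
Average completion time = 256/7 = 36.5714

36.5714


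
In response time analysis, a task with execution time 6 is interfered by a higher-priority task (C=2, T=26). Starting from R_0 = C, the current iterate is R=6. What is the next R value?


R_next = C + ceil(R_prev / T_hp) * C_hp
ceil(6 / 26) = ceil(0.2308) = 1
Interference = 1 * 2 = 2
R_next = 6 + 2 = 8

8


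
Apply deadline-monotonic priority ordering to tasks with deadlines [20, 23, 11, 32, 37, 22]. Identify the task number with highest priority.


Sort tasks by relative deadline (ascending):
  Task 3: deadline = 11
  Task 1: deadline = 20
  Task 6: deadline = 22
  Task 2: deadline = 23
  Task 4: deadline = 32
  Task 5: deadline = 37
Priority order (highest first): [3, 1, 6, 2, 4, 5]
Highest priority task = 3

3


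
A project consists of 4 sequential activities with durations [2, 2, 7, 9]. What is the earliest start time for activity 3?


Activity 3 starts after activities 1 through 2 complete.
Predecessor durations: [2, 2]
ES = 2 + 2 = 4

4


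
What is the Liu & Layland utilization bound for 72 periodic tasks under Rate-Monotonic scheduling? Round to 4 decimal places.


Compute 2^(1/72) = 1.0096735332
Subtract 1: 1.0096735332 - 1 = 0.0096735332
Multiply by n: 72 * 0.0096735332 = 0.6964943904
Round to 4 dp: 0.6965

0.6965


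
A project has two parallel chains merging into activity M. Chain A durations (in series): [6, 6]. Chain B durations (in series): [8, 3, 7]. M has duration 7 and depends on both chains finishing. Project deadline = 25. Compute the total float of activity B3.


Forward pass: ES(B3) = sum of predecessors on chain B = 11
EF = ES + duration = 11 + 7 = 18
Backward pass: LF(M) = deadline = 25; LS(M) = 25 - 7 = 18
LF(B3) = LS(M) - sum(successors on chain B) = 18 - 0 = 18
LS = LF - duration = 18 - 7 = 11
Total float = LS - ES = 11 - 11 = 0

0


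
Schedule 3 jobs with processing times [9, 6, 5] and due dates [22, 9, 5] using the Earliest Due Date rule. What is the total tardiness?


Sort by due date (EDD order): [(5, 5), (6, 9), (9, 22)]
Compute completion times and tardiness:
  Job 1: p=5, d=5, C=5, tardiness=max(0,5-5)=0
  Job 2: p=6, d=9, C=11, tardiness=max(0,11-9)=2
  Job 3: p=9, d=22, C=20, tardiness=max(0,20-22)=0
Total tardiness = 2

2


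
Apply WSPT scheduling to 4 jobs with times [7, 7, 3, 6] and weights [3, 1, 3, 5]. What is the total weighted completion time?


Compute p/w ratios and sort ascending (WSPT): [(3, 3), (6, 5), (7, 3), (7, 1)]
Compute weighted completion times:
  Job (p=3,w=3): C=3, w*C=3*3=9
  Job (p=6,w=5): C=9, w*C=5*9=45
  Job (p=7,w=3): C=16, w*C=3*16=48
  Job (p=7,w=1): C=23, w*C=1*23=23
Total weighted completion time = 125

125


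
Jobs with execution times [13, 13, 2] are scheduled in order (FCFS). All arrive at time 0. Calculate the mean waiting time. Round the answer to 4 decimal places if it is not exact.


FCFS order (as given): [13, 13, 2]
Waiting times:
  Job 1: wait = 0
  Job 2: wait = 13
  Job 3: wait = 26
Sum of waiting times = 39
Average waiting time = 39/3 = 13.0

13.0


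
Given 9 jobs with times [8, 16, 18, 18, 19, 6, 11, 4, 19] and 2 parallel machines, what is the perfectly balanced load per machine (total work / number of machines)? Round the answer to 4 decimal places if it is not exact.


Total processing time = 8 + 16 + 18 + 18 + 19 + 6 + 11 + 4 + 19 = 119
Number of machines = 2
Ideal balanced load = 119 / 2 = 59.5

59.5


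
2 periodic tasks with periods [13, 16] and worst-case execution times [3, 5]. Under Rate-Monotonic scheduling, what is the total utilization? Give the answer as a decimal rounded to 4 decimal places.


Compute individual utilizations (exact fractions):
  Task 1: C/T = 3/13 (approx. 0.2308)
  Task 2: C/T = 5/16 (approx. 0.3125)
Total utilization U = 3/13 + 5/16 = 113/208
Rounded to 4 decimal places: U = 0.5433
RM (Liu & Layland) bound for 2 tasks = 0.828427; compare with U = 113/208 (approx. 0.543269)
U <= bound, so schedulable by RM sufficient condition.

0.5433


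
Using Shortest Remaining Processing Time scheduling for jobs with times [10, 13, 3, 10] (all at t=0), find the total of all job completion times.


Since all jobs arrive at t=0, SRPT equals SPT ordering.
SPT order: [3, 10, 10, 13]
Completion times:
  Job 1: p=3, C=3
  Job 2: p=10, C=13
  Job 3: p=10, C=23
  Job 4: p=13, C=36
Total completion time = 3 + 13 + 23 + 36 = 75

75


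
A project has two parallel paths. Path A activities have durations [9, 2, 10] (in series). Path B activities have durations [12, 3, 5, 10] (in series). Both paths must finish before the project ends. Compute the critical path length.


Path A total = 9 + 2 + 10 = 21
Path B total = 12 + 3 + 5 + 10 = 30
Critical path = longest path = max(21, 30) = 30

30


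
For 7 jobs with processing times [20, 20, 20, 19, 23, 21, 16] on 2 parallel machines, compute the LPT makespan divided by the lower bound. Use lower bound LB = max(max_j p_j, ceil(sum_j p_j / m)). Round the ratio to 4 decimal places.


LPT order: [23, 21, 20, 20, 20, 19, 16]
Machine loads after assignment: [62, 77]
LPT makespan = 77
Lower bound = max(max_job, ceil(total/2)) = max(23, 70) = 70
Ratio = 77 / 70 = 1.1

1.1


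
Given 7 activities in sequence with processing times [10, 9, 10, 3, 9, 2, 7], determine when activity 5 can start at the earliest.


Activity 5 starts after activities 1 through 4 complete.
Predecessor durations: [10, 9, 10, 3]
ES = 10 + 9 + 10 + 3 = 32

32


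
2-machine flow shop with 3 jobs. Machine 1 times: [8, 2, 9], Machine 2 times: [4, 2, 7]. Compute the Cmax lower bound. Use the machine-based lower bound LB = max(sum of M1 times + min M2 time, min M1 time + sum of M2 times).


LB1 = sum(M1 times) + min(M2 times) = 19 + 2 = 21
LB2 = min(M1 times) + sum(M2 times) = 2 + 13 = 15
Lower bound = max(LB1, LB2) = max(21, 15) = 21

21


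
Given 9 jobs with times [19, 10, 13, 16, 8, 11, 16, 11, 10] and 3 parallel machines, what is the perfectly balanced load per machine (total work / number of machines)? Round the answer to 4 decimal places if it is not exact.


Total processing time = 19 + 10 + 13 + 16 + 8 + 11 + 16 + 11 + 10 = 114
Number of machines = 3
Ideal balanced load = 114 / 3 = 38.0

38.0


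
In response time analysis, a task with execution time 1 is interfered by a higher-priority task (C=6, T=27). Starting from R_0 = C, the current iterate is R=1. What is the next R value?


R_next = C + ceil(R_prev / T_hp) * C_hp
ceil(1 / 27) = ceil(0.037) = 1
Interference = 1 * 6 = 6
R_next = 1 + 6 = 7

7


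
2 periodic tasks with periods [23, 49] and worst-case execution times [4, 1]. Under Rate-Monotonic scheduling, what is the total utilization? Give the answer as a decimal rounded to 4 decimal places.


Compute individual utilizations (exact fractions):
  Task 1: C/T = 4/23 (approx. 0.1739)
  Task 2: C/T = 1/49 (approx. 0.0204)
Total utilization U = 4/23 + 1/49 = 219/1127
Rounded to 4 decimal places: U = 0.1943
RM (Liu & Layland) bound for 2 tasks = 0.828427; compare with U = 219/1127 (approx. 0.194321)
U <= bound, so schedulable by RM sufficient condition.

0.1943


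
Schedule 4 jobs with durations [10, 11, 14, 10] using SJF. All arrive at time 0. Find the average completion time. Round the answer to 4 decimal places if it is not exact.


SJF order (ascending): [10, 10, 11, 14]
Completion times:
  Job 1: burst=10, C=10
  Job 2: burst=10, C=20
  Job 3: burst=11, C=31
  Job 4: burst=14, C=45
Average completion = 106/4 = 26.5

26.5


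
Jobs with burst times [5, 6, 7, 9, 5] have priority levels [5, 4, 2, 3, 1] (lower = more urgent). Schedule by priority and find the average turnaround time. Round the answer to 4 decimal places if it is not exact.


Sort by priority (ascending = highest first):
Order: [(1, 5), (2, 7), (3, 9), (4, 6), (5, 5)]
Completion times:
  Priority 1, burst=5, C=5
  Priority 2, burst=7, C=12
  Priority 3, burst=9, C=21
  Priority 4, burst=6, C=27
  Priority 5, burst=5, C=32
Average turnaround = 97/5 = 19.4

19.4


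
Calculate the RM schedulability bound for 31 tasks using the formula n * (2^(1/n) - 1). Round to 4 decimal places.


Compute 2^(1/31) = 1.0226114356
Subtract 1: 1.0226114356 - 1 = 0.0226114356
Multiply by n: 31 * 0.0226114356 = 0.7009545036
Round to 4 dp: 0.7010

0.7010


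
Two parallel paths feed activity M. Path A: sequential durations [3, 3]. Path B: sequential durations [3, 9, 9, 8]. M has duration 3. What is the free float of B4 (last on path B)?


ES(B4) = sum of predecessors on chain B = 21
EF(B4) = ES + duration = 21 + 8 = 29
Successor of B4 is M. ES(M) = max(sum(A), sum(B)) = max(6, 29) = 29
Free float = ES(successor) - EF(current) = 29 - 29 = 0

0


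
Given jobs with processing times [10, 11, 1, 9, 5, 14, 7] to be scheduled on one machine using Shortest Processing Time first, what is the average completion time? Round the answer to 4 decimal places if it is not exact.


Sort jobs by processing time (SPT order): [1, 5, 7, 9, 10, 11, 14]
Compute completion times sequentially:
  Job 1: processing = 1, completes at 1
  Job 2: processing = 5, completes at 6
  Job 3: processing = 7, completes at 13
  Job 4: processing = 9, completes at 22
  Job 5: processing = 10, completes at 32
  Job 6: processing = 11, completes at 43
  Job 7: processing = 14, completes at 57
Sum of completion times = 174
Average completion time = 174/7 = 24.8571

24.8571


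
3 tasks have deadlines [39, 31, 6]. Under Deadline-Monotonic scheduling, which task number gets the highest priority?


Sort tasks by relative deadline (ascending):
  Task 3: deadline = 6
  Task 2: deadline = 31
  Task 1: deadline = 39
Priority order (highest first): [3, 2, 1]
Highest priority task = 3

3


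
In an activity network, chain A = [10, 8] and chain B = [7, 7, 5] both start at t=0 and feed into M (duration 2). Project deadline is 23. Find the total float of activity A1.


Forward pass: ES(A1) = sum of predecessors on chain A = 0
EF = ES + duration = 0 + 10 = 10
Backward pass: LF(M) = deadline = 23; LS(M) = 23 - 2 = 21
LF(A1) = LS(M) - sum(successors on chain A) = 21 - 8 = 13
LS = LF - duration = 13 - 10 = 3
Total float = LS - ES = 3 - 0 = 3

3


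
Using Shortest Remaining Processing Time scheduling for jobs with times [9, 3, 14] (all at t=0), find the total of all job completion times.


Since all jobs arrive at t=0, SRPT equals SPT ordering.
SPT order: [3, 9, 14]
Completion times:
  Job 1: p=3, C=3
  Job 2: p=9, C=12
  Job 3: p=14, C=26
Total completion time = 3 + 12 + 26 = 41

41
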